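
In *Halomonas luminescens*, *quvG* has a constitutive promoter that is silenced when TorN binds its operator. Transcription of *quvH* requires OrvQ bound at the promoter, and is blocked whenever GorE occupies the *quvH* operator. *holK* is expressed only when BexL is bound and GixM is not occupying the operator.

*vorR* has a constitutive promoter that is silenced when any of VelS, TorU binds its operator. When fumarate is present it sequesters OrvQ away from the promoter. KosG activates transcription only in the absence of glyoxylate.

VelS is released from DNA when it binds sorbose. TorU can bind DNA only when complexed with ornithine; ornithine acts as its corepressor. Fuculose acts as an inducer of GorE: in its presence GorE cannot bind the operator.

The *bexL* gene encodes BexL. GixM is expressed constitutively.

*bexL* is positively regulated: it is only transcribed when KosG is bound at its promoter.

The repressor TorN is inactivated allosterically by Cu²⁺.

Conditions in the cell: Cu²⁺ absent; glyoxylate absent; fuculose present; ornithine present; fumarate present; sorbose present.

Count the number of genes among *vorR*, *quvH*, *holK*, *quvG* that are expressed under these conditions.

Sorbose is present, so VelS is inactive.
Ornithine is present, so TorU is active.
With repressor TorU bound, *vorR* is not transcribed.
→ *vorR* is OFF.
Fumarate is present, so OrvQ is inactive.
Fuculose is present, so GorE is inactive.
Required activator OrvQ is absent, so *quvH* is not transcribed.
→ *quvH* is OFF.
GixM is produced constitutively and is active.
Glyoxylate is absent, so KosG is active.
No repressor is bound and KosG is active, so *bexL* is transcribed.
So BexL is produced and active.
With repressor GixM bound, *holK* is not transcribed.
→ *holK* is OFF.
Cu²⁺ is absent, so TorN is active.
With repressor TorN bound, *quvG* is not transcribed.
→ *quvG* is OFF.
0 of the 4 genes are transcribed.

0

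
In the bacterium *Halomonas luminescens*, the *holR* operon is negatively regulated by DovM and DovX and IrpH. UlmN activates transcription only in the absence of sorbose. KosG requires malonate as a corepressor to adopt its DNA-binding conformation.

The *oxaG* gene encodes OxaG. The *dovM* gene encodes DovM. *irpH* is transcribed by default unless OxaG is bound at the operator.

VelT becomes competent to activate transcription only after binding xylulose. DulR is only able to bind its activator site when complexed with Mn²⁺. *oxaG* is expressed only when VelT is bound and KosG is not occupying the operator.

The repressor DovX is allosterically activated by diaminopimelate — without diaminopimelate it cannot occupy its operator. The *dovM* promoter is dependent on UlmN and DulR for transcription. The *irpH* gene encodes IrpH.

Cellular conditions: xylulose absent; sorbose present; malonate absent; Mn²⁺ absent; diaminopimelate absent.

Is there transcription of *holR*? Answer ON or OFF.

OFF

Sorbose is present, so UlmN is inactive.
Mn²⁺ is absent, so DulR is inactive.
Required activator UlmN is absent, so *dovM* is not transcribed.
So DovM is not produced.
Diaminopimelate is absent, so DovX is inactive.
Xylulose is absent, so VelT is inactive.
Malonate is absent, so KosG is inactive.
Required activator VelT is absent, so *oxaG* is not transcribed.
So OxaG is not produced.
With no repressor bound, *irpH* is transcribed.
So IrpH is produced and active.
With repressor IrpH bound, *holR* is not transcribed.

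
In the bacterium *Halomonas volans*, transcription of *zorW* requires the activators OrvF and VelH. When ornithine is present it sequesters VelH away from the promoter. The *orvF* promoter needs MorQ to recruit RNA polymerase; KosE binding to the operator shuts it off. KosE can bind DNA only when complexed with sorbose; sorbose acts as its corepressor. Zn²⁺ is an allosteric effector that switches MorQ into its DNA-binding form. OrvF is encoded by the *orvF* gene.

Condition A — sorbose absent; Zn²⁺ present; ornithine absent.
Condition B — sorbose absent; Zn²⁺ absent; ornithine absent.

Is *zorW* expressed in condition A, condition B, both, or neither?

A only

Condition A:
Sorbose is absent, so KosE is inactive.
Zn²⁺ is present, so MorQ is active.
No repressor is bound and MorQ is active, so *orvF* is transcribed.
So OrvF is produced and active.
Ornithine is absent, so VelH is active.
No repressor is bound and OrvF and VelH are active, so *zorW* is transcribed.
→ *zorW* is ON in A.
Condition B:
Sorbose is absent, so KosE is inactive.
Zn²⁺ is absent, so MorQ is inactive.
Required activator MorQ is absent, so *orvF* is not transcribed.
So OrvF is not produced.
Ornithine is absent, so VelH is active.
Required activator OrvF is absent, so *zorW* is not transcribed.
→ *zorW* is OFF in B.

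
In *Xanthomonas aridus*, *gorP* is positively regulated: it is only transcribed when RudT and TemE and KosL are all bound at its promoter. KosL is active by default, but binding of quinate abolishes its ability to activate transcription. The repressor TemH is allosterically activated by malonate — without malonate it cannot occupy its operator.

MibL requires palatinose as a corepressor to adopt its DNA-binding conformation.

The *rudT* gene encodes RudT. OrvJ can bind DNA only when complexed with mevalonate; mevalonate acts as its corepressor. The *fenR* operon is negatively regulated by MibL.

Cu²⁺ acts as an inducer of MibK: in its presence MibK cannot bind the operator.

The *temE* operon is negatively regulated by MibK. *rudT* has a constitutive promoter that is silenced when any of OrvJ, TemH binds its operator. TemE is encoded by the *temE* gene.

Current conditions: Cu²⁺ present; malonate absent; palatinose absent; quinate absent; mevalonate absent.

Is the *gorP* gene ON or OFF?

ON

Mevalonate is absent, so OrvJ is inactive.
Malonate is absent, so TemH is inactive.
With no repressor bound, *rudT* is transcribed.
So RudT is produced and active.
Cu²⁺ is present, so MibK is inactive.
With no repressor bound, *temE* is transcribed.
So TemE is produced and active.
Quinate is absent, so KosL is active.
No repressor is bound and RudT and TemE and KosL are active, so *gorP* is transcribed.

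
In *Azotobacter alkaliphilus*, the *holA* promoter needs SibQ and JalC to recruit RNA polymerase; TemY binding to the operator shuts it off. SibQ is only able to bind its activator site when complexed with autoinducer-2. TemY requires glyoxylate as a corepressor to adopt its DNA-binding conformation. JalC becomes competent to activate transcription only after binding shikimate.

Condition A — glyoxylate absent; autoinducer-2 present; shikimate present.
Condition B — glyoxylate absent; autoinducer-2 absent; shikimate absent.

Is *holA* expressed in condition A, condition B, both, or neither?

A only

Condition A:
Glyoxylate is absent, so TemY is inactive.
Autoinducer-2 is present, so SibQ is active.
Shikimate is present, so JalC is active.
No repressor is bound and SibQ and JalC are active, so *holA* is transcribed.
→ *holA* is ON in A.
Condition B:
Glyoxylate is absent, so TemY is inactive.
Autoinducer-2 is absent, so SibQ is inactive.
Shikimate is absent, so JalC is inactive.
Required activator SibQ is absent, so *holA* is not transcribed.
→ *holA* is OFF in B.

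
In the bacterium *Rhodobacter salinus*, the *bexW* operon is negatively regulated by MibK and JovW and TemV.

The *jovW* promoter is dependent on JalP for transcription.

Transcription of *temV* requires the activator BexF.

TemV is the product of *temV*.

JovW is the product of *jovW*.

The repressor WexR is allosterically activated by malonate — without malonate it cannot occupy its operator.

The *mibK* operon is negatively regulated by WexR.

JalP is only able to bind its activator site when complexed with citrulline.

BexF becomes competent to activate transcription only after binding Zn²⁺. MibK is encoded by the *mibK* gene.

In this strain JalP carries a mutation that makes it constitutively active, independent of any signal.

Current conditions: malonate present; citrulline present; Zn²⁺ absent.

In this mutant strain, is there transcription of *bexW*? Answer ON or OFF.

OFF

Malonate is present, so WexR is active.
With repressor WexR bound, *mibK* is not transcribed.
So MibK is not produced.
JalP is constitutively active in this strain.
No repressor is bound and JalP is active, so *jovW* is transcribed.
So JovW is produced and active.
Zn²⁺ is absent, so BexF is inactive.
Required activator BexF is absent, so *temV* is not transcribed.
So TemV is not produced.
With repressor JovW bound, *bexW* is not transcribed.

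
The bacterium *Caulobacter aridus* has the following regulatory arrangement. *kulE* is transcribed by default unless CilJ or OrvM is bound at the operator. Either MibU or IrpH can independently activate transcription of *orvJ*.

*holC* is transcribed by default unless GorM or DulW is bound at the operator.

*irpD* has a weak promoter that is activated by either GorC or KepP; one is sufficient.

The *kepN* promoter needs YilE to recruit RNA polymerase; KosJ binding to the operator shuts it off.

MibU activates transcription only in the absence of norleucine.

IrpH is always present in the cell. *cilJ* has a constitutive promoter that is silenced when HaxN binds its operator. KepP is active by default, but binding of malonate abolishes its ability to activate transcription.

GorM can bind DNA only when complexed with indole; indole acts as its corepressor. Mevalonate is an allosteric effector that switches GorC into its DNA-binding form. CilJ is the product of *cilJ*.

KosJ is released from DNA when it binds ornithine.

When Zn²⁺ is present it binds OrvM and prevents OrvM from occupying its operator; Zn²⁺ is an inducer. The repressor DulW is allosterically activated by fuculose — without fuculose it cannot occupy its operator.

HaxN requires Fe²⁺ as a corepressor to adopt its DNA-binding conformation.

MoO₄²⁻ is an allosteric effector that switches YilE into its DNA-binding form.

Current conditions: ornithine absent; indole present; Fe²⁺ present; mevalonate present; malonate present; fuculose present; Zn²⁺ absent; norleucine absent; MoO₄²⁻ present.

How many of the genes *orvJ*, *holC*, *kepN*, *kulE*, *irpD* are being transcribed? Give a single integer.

Norleucine is absent, so MibU is active.
IrpH is produced constitutively and is active.
Activator MibU is present, so *orvJ* is transcribed.
→ *orvJ* is ON.
Indole is present, so GorM is active.
Fuculose is present, so DulW is active.
With repressor GorM bound, *holC* is not transcribed.
→ *holC* is OFF.
Ornithine is absent, so KosJ is active.
MoO₄²⁻ is present, so YilE is active.
With repressor KosJ bound, *kepN* is not transcribed.
→ *kepN* is OFF.
Fe²⁺ is present, so HaxN is active.
With repressor HaxN bound, *cilJ* is not transcribed.
So CilJ is not produced.
Zn²⁺ is absent, so OrvM is active.
With repressor OrvM bound, *kulE* is not transcribed.
→ *kulE* is OFF.
Mevalonate is present, so GorC is active.
Malonate is present, so KepP is inactive.
Activator GorC is present, so *irpD* is transcribed.
→ *irpD* is ON.
2 of the 5 genes are transcribed.

2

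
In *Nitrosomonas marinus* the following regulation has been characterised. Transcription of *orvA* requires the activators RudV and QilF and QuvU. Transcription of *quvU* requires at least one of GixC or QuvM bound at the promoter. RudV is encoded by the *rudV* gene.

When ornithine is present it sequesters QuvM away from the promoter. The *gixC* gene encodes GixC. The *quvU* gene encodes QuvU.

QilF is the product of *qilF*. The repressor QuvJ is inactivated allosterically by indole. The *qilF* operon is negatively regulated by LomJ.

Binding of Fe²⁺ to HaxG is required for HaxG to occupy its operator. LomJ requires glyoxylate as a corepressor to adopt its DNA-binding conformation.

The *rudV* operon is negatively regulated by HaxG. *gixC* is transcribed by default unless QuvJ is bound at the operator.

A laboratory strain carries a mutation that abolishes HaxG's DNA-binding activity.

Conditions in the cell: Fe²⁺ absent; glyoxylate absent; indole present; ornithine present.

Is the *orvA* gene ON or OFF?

HaxG is non-functional in this strain, so it has no effect.
With no repressor bound, *rudV* is transcribed.
So RudV is produced and active.
Glyoxylate is absent, so LomJ is inactive.
With no repressor bound, *qilF* is transcribed.
So QilF is produced and active.
Indole is present, so QuvJ is inactive.
With no repressor bound, *gixC* is transcribed.
So GixC is produced and active.
Ornithine is present, so QuvM is inactive.
Activator GixC is present, so *quvU* is transcribed.
So QuvU is produced and active.
No repressor is bound and RudV and QilF and QuvU are active, so *orvA* is transcribed.

ON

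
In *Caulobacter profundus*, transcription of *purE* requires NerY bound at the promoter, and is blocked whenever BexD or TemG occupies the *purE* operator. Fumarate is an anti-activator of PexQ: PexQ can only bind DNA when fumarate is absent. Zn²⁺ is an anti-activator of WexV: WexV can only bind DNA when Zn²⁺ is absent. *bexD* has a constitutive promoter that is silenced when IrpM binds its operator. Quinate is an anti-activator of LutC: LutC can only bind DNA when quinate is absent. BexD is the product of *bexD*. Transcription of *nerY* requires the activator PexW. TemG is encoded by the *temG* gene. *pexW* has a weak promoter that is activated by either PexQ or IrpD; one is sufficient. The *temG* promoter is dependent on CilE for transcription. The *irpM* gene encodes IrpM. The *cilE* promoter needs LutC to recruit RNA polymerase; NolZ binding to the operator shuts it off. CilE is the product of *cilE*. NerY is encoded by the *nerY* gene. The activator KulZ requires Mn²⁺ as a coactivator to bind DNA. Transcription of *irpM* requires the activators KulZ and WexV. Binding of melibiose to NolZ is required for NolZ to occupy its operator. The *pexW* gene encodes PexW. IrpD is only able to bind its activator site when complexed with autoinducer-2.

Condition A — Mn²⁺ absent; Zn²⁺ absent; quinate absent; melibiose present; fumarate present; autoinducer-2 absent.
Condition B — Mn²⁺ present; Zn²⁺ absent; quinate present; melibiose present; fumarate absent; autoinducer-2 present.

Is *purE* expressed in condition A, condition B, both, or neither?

Condition A:
Mn²⁺ is absent, so KulZ is inactive.
Zn²⁺ is absent, so WexV is active.
Required activator KulZ is absent, so *irpM* is not transcribed.
So IrpM is not produced.
With no repressor bound, *bexD* is transcribed.
So BexD is produced and active.
Quinate is absent, so LutC is active.
Melibiose is present, so NolZ is active.
With repressor NolZ bound, *cilE* is not transcribed.
So CilE is not produced.
Required activator CilE is absent, so *temG* is not transcribed.
So TemG is not produced.
Fumarate is present, so PexQ is inactive.
Autoinducer-2 is absent, so IrpD is inactive.
No activator is available at the *pexW* promoter, so *pexW* is not transcribed.
So PexW is not produced.
Required activator PexW is absent, so *nerY* is not transcribed.
So NerY is not produced.
With repressor BexD bound, *purE* is not transcribed.
→ *purE* is OFF in A.
Condition B:
Mn²⁺ is present, so KulZ is active.
Zn²⁺ is absent, so WexV is active.
No repressor is bound and KulZ and WexV are active, so *irpM* is transcribed.
So IrpM is produced and active.
With repressor IrpM bound, *bexD* is not transcribed.
So BexD is not produced.
Quinate is present, so LutC is inactive.
Melibiose is present, so NolZ is active.
With repressor NolZ bound, *cilE* is not transcribed.
So CilE is not produced.
Required activator CilE is absent, so *temG* is not transcribed.
So TemG is not produced.
Fumarate is absent, so PexQ is active.
Autoinducer-2 is present, so IrpD is active.
Activator PexQ is present, so *pexW* is transcribed.
So PexW is produced and active.
No repressor is bound and PexW is active, so *nerY* is transcribed.
So NerY is produced and active.
No repressor is bound and NerY is active, so *purE* is transcribed.
→ *purE* is ON in B.

B only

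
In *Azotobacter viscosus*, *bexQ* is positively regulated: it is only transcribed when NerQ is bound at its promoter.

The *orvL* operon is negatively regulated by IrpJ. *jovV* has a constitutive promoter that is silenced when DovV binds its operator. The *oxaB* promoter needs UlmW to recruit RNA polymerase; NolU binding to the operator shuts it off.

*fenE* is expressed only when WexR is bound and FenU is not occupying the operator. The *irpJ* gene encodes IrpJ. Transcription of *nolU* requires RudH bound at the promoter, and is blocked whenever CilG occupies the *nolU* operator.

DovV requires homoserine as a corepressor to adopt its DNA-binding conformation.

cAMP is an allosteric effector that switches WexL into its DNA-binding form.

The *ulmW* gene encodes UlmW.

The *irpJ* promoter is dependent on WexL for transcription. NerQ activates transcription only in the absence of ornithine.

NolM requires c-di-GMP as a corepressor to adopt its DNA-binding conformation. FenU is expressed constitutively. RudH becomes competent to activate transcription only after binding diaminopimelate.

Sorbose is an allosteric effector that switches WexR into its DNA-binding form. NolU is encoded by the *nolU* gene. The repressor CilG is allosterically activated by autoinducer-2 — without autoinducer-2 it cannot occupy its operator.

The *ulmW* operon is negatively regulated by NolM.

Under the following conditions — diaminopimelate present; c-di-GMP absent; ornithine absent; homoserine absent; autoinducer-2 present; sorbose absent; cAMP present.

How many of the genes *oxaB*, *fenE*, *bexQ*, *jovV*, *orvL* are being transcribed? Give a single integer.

3

Autoinducer-2 is present, so CilG is active.
Diaminopimelate is present, so RudH is active.
With repressor CilG bound, *nolU* is not transcribed.
So NolU is not produced.
c-di-GMP is absent, so NolM is inactive.
With no repressor bound, *ulmW* is transcribed.
So UlmW is produced and active.
No repressor is bound and UlmW is active, so *oxaB* is transcribed.
→ *oxaB* is ON.
Sorbose is absent, so WexR is inactive.
FenU is produced constitutively and is active.
With repressor FenU bound, *fenE* is not transcribed.
→ *fenE* is OFF.
Ornithine is absent, so NerQ is active.
No repressor is bound and NerQ is active, so *bexQ* is transcribed.
→ *bexQ* is ON.
Homoserine is absent, so DovV is inactive.
With no repressor bound, *jovV* is transcribed.
→ *jovV* is ON.
cAMP is present, so WexL is active.
No repressor is bound and WexL is active, so *irpJ* is transcribed.
So IrpJ is produced and active.
With repressor IrpJ bound, *orvL* is not transcribed.
→ *orvL* is OFF.
3 of the 5 genes are transcribed.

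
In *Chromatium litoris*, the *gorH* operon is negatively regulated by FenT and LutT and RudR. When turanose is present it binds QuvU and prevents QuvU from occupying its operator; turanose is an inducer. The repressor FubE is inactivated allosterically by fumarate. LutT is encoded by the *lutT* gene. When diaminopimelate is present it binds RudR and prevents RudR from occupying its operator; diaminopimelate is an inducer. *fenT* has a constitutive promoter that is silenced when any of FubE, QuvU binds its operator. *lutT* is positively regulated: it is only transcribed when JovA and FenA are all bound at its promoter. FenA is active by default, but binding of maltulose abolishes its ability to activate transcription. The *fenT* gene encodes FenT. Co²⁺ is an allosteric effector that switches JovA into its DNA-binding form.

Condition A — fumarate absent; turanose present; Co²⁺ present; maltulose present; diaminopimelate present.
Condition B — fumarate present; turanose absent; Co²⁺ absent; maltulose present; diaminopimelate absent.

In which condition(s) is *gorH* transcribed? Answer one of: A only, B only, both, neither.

A only

Condition A:
Fumarate is absent, so FubE is active.
Turanose is present, so QuvU is inactive.
With repressor FubE bound, *fenT* is not transcribed.
So FenT is not produced.
Co²⁺ is present, so JovA is active.
Maltulose is present, so FenA is inactive.
Required activator FenA is absent, so *lutT* is not transcribed.
So LutT is not produced.
Diaminopimelate is present, so RudR is inactive.
With no repressor bound, *gorH* is transcribed.
→ *gorH* is ON in A.
Condition B:
Fumarate is present, so FubE is inactive.
Turanose is absent, so QuvU is active.
With repressor QuvU bound, *fenT* is not transcribed.
So FenT is not produced.
Co²⁺ is absent, so JovA is inactive.
Maltulose is present, so FenA is inactive.
Required activator JovA is absent, so *lutT* is not transcribed.
So LutT is not produced.
Diaminopimelate is absent, so RudR is active.
With repressor RudR bound, *gorH* is not transcribed.
→ *gorH* is OFF in B.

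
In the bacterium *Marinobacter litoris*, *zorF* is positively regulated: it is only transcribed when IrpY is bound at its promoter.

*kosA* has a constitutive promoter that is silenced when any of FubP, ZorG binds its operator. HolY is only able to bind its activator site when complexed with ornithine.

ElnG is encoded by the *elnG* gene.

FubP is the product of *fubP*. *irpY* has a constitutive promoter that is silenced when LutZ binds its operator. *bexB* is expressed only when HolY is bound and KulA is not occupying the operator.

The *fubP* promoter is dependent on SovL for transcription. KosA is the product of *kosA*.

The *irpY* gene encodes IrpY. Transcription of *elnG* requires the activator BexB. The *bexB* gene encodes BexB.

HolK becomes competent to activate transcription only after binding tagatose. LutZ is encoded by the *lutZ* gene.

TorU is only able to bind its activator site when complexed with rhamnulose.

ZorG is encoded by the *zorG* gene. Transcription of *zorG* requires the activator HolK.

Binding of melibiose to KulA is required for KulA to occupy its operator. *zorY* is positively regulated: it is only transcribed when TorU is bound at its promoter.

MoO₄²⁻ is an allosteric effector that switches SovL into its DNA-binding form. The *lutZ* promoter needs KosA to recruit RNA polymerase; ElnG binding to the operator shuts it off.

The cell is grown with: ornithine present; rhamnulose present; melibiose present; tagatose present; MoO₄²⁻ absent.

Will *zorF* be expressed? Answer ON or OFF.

ON

Ornithine is present, so HolY is active.
Melibiose is present, so KulA is active.
With repressor KulA bound, *bexB* is not transcribed.
So BexB is not produced.
Required activator BexB is absent, so *elnG* is not transcribed.
So ElnG is not produced.
MoO₄²⁻ is absent, so SovL is inactive.
Required activator SovL is absent, so *fubP* is not transcribed.
So FubP is not produced.
Tagatose is present, so HolK is active.
No repressor is bound and HolK is active, so *zorG* is transcribed.
So ZorG is produced and active.
With repressor ZorG bound, *kosA* is not transcribed.
So KosA is not produced.
Required activator KosA is absent, so *lutZ* is not transcribed.
So LutZ is not produced.
With no repressor bound, *irpY* is transcribed.
So IrpY is produced and active.
No repressor is bound and IrpY is active, so *zorF* is transcribed.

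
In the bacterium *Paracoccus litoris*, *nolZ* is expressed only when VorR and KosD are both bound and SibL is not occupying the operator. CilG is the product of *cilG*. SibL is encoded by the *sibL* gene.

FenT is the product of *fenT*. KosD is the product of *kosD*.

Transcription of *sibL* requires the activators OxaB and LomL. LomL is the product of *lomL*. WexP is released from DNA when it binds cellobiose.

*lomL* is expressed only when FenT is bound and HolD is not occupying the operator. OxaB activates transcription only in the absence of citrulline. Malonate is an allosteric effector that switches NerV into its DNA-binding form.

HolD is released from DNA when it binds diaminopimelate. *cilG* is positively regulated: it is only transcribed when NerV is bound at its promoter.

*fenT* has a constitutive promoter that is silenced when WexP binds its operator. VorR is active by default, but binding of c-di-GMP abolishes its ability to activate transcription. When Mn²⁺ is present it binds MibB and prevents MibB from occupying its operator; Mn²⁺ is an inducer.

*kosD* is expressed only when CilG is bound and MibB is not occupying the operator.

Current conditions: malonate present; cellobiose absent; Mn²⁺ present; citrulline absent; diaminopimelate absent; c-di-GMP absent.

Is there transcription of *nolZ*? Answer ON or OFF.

c-di-GMP is absent, so VorR is active.
Citrulline is absent, so OxaB is active.
Cellobiose is absent, so WexP is active.
With repressor WexP bound, *fenT* is not transcribed.
So FenT is not produced.
Diaminopimelate is absent, so HolD is active.
With repressor HolD bound, *lomL* is not transcribed.
So LomL is not produced.
Required activator LomL is absent, so *sibL* is not transcribed.
So SibL is not produced.
Mn²⁺ is present, so MibB is inactive.
Malonate is present, so NerV is active.
No repressor is bound and NerV is active, so *cilG* is transcribed.
So CilG is produced and active.
No repressor is bound and CilG is active, so *kosD* is transcribed.
So KosD is produced and active.
No repressor is bound and VorR and KosD are active, so *nolZ* is transcribed.

ON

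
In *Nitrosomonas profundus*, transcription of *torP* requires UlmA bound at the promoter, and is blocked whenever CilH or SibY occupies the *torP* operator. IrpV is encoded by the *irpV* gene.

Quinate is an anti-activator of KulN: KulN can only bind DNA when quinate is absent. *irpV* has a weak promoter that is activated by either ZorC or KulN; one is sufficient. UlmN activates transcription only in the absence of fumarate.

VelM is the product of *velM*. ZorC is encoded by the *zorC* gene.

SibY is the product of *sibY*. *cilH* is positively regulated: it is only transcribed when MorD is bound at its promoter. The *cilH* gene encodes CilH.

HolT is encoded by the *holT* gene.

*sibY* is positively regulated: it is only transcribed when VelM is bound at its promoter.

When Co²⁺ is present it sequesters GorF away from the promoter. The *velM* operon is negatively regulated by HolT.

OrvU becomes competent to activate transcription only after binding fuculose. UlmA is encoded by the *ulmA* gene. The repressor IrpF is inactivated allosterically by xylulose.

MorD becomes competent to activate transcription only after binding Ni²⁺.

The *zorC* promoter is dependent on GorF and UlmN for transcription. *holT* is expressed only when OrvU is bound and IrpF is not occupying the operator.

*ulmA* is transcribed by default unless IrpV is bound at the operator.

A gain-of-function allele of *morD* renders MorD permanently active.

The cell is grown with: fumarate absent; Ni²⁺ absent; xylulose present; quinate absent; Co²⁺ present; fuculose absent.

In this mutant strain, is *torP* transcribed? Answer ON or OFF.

Co²⁺ is present, so GorF is inactive.
Fumarate is absent, so UlmN is active.
Required activator GorF is absent, so *zorC* is not transcribed.
So ZorC is not produced.
Quinate is absent, so KulN is active.
Activator KulN is present, so *irpV* is transcribed.
So IrpV is produced and active.
With repressor IrpV bound, *ulmA* is not transcribed.
So UlmA is not produced.
MorD is constitutively active in this strain.
No repressor is bound and MorD is active, so *cilH* is transcribed.
So CilH is produced and active.
Fuculose is absent, so OrvU is inactive.
Xylulose is present, so IrpF is inactive.
Required activator OrvU is absent, so *holT* is not transcribed.
So HolT is not produced.
With no repressor bound, *velM* is transcribed.
So VelM is produced and active.
No repressor is bound and VelM is active, so *sibY* is transcribed.
So SibY is produced and active.
With repressor CilH bound, *torP* is not transcribed.

OFF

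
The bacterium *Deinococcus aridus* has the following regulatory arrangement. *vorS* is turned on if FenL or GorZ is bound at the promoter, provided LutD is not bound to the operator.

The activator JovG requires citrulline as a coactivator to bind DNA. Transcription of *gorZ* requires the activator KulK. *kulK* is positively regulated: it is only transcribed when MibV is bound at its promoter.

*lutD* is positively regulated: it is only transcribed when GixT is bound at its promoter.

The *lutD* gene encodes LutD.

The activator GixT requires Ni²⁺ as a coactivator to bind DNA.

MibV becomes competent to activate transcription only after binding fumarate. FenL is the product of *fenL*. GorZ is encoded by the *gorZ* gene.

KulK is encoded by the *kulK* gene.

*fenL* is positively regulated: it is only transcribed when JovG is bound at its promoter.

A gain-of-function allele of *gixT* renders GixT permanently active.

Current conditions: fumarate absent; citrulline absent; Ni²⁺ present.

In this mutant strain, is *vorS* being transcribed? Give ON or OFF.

Citrulline is absent, so JovG is inactive.
Required activator JovG is absent, so *fenL* is not transcribed.
So FenL is not produced.
GixT is constitutively active in this strain.
No repressor is bound and GixT is active, so *lutD* is transcribed.
So LutD is produced and active.
Fumarate is absent, so MibV is inactive.
Required activator MibV is absent, so *kulK* is not transcribed.
So KulK is not produced.
Required activator KulK is absent, so *gorZ* is not transcribed.
So GorZ is not produced.
With repressor LutD bound, *vorS* is not transcribed.

OFF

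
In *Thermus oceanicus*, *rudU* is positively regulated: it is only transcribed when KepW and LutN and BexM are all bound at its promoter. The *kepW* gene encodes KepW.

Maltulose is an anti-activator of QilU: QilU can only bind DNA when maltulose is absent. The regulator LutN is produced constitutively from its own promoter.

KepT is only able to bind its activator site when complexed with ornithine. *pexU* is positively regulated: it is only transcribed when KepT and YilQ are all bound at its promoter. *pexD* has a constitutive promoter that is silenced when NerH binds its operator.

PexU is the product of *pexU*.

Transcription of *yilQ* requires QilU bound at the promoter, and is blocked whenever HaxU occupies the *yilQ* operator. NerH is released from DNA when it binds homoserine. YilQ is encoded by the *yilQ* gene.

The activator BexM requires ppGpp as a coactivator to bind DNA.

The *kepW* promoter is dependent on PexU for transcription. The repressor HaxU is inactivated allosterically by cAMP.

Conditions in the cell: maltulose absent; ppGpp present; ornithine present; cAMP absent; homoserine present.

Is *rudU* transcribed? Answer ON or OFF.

OFF

Ornithine is present, so KepT is active.
Maltulose is absent, so QilU is active.
cAMP is absent, so HaxU is active.
With repressor HaxU bound, *yilQ* is not transcribed.
So YilQ is not produced.
Required activator YilQ is absent, so *pexU* is not transcribed.
So PexU is not produced.
Required activator PexU is absent, so *kepW* is not transcribed.
So KepW is not produced.
LutN is produced constitutively and is active.
ppGpp is present, so BexM is active.
Required activator KepW is absent, so *rudU* is not transcribed.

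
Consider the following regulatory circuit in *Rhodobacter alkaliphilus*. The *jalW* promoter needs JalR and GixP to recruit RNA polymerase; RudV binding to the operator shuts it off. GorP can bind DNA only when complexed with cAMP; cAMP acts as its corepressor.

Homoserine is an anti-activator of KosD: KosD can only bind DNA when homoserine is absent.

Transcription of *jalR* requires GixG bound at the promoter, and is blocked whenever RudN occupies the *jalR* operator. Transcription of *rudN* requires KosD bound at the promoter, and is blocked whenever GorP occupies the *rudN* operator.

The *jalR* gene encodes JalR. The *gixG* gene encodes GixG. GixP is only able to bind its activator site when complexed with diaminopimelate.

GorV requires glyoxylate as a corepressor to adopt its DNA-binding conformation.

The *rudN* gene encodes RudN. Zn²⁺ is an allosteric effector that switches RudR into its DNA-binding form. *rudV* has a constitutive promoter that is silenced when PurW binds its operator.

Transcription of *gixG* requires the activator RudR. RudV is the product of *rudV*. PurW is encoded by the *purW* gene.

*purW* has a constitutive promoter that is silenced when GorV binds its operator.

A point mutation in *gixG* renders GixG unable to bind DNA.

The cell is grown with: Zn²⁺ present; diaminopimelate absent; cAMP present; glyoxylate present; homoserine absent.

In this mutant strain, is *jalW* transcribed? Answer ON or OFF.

OFF

Glyoxylate is present, so GorV is active.
With repressor GorV bound, *purW* is not transcribed.
So PurW is not produced.
With no repressor bound, *rudV* is transcribed.
So RudV is produced and active.
cAMP is present, so GorP is active.
Homoserine is absent, so KosD is active.
With repressor GorP bound, *rudN* is not transcribed.
So RudN is not produced.
GixG is non-functional in this strain, so it has no effect.
Required activator GixG is absent, so *jalR* is not transcribed.
So JalR is not produced.
Diaminopimelate is absent, so GixP is inactive.
With repressor RudV bound, *jalW* is not transcribed.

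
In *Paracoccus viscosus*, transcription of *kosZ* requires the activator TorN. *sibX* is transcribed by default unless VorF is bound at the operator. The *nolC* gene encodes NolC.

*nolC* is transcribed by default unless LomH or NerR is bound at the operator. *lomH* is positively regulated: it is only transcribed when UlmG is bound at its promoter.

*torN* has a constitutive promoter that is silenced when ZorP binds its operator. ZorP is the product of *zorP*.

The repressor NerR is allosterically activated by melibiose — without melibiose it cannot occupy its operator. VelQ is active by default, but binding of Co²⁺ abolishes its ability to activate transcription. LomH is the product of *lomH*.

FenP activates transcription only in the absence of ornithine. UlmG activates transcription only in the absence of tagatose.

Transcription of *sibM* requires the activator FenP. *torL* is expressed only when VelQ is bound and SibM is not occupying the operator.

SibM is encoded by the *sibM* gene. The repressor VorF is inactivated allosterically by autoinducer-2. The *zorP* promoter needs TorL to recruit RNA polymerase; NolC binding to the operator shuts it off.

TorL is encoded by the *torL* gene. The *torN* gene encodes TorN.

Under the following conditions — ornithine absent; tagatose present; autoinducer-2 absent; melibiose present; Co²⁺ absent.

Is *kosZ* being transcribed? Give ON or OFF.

ON

Tagatose is present, so UlmG is inactive.
Required activator UlmG is absent, so *lomH* is not transcribed.
So LomH is not produced.
Melibiose is present, so NerR is active.
With repressor NerR bound, *nolC* is not transcribed.
So NolC is not produced.
Ornithine is absent, so FenP is active.
No repressor is bound and FenP is active, so *sibM* is transcribed.
So SibM is produced and active.
Co²⁺ is absent, so VelQ is active.
With repressor SibM bound, *torL* is not transcribed.
So TorL is not produced.
Required activator TorL is absent, so *zorP* is not transcribed.
So ZorP is not produced.
With no repressor bound, *torN* is transcribed.
So TorN is produced and active.
No repressor is bound and TorN is active, so *kosZ* is transcribed.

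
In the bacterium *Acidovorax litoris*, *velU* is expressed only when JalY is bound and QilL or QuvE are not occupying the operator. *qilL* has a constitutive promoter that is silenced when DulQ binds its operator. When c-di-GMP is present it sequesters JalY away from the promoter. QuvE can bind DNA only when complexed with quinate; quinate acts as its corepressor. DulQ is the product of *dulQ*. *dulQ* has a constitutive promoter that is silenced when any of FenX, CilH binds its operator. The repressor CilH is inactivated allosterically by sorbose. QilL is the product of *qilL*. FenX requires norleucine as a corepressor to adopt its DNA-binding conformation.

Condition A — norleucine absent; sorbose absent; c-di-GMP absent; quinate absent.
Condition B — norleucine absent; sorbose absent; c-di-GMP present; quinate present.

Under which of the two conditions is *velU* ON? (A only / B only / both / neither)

neither

Condition A:
Norleucine is absent, so FenX is inactive.
Sorbose is absent, so CilH is active.
With repressor CilH bound, *dulQ* is not transcribed.
So DulQ is not produced.
With no repressor bound, *qilL* is transcribed.
So QilL is produced and active.
c-di-GMP is absent, so JalY is active.
Quinate is absent, so QuvE is inactive.
With repressor QilL bound, *velU* is not transcribed.
→ *velU* is OFF in A.
Condition B:
Norleucine is absent, so FenX is inactive.
Sorbose is absent, so CilH is active.
With repressor CilH bound, *dulQ* is not transcribed.
So DulQ is not produced.
With no repressor bound, *qilL* is transcribed.
So QilL is produced and active.
c-di-GMP is present, so JalY is inactive.
Quinate is present, so QuvE is active.
With repressor QilL bound, *velU* is not transcribed.
→ *velU* is OFF in B.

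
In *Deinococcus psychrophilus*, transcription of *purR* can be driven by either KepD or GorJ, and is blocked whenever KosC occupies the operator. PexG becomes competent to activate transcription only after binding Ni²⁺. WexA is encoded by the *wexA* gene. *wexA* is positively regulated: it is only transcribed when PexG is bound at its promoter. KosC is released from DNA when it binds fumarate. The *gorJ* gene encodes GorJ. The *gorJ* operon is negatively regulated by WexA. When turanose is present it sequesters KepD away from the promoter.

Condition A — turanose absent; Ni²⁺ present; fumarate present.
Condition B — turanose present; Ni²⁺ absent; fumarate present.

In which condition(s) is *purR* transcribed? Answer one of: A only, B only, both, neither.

Condition A:
Turanose is absent, so KepD is active.
Ni²⁺ is present, so PexG is active.
No repressor is bound and PexG is active, so *wexA* is transcribed.
So WexA is produced and active.
With repressor WexA bound, *gorJ* is not transcribed.
So GorJ is not produced.
Fumarate is present, so KosC is inactive.
Activator KepD is present, so *purR* is transcribed.
→ *purR* is ON in A.
Condition B:
Turanose is present, so KepD is inactive.
Ni²⁺ is absent, so PexG is inactive.
Required activator PexG is absent, so *wexA* is not transcribed.
So WexA is not produced.
With no repressor bound, *gorJ* is transcribed.
So GorJ is produced and active.
Fumarate is present, so KosC is inactive.
Activator GorJ is present, so *purR* is transcribed.
→ *purR* is ON in B.

both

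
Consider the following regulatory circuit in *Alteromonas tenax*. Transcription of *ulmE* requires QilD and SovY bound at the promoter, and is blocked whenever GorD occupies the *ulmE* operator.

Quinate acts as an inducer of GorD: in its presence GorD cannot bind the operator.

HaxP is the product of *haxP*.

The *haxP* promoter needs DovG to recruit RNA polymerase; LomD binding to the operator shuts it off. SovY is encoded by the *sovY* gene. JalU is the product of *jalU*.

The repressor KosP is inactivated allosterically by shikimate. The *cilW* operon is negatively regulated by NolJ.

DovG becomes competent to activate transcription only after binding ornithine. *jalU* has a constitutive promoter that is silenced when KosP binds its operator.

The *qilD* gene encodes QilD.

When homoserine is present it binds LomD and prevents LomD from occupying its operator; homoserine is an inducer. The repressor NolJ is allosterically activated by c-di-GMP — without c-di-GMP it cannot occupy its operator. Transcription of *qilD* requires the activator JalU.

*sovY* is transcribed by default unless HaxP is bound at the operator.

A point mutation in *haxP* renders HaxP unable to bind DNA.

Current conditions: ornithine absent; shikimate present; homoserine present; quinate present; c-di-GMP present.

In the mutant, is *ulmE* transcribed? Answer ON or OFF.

ON

Quinate is present, so GorD is inactive.
Shikimate is present, so KosP is inactive.
With no repressor bound, *jalU* is transcribed.
So JalU is produced and active.
No repressor is bound and JalU is active, so *qilD* is transcribed.
So QilD is produced and active.
HaxP is non-functional in this strain, so it has no effect.
With no repressor bound, *sovY* is transcribed.
So SovY is produced and active.
No repressor is bound and QilD and SovY are active, so *ulmE* is transcribed.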